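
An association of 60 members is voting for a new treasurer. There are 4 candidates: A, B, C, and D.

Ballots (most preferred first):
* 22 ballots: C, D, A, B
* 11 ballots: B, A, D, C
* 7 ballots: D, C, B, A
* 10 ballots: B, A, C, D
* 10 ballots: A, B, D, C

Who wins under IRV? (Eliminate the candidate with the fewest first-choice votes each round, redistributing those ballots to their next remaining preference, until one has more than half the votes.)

B

Round 1: A 10, B 21, C 22, D 7. D eliminated.
Round 2: A 10, B 21, C 29. A eliminated.
Round 3: B 31, C 29. B has a majority (≥31).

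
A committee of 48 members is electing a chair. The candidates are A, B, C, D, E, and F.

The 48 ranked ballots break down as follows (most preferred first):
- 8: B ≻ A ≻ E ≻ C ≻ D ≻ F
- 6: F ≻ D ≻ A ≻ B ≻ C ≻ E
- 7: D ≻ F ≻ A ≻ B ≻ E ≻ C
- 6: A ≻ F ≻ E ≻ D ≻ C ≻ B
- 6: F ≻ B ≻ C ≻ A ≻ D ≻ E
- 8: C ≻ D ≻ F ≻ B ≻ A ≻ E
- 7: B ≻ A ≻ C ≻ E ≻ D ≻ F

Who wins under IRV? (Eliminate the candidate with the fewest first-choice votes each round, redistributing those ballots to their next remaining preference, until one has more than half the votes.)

F

Round 1: A 6, B 15, C 8, D 7, E 0, F 12. E eliminated.
Round 2: A 6, B 15, C 8, D 7, F 12. A eliminated.
Round 3: B 15, C 8, D 7, F 18. D eliminated.
Round 4: B 15, C 8, F 25. F has a majority (≥25).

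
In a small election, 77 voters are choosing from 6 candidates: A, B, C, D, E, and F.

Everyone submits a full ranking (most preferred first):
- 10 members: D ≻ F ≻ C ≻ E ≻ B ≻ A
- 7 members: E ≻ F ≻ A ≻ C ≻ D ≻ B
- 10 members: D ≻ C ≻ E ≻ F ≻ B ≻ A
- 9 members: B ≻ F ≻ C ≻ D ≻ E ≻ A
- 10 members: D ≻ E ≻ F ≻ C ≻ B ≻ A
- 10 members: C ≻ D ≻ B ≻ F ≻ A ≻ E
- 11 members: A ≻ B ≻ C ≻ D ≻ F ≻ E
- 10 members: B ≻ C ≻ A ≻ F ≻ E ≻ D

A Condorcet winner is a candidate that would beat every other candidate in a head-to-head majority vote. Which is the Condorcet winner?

C vs A: 59–18
C vs B: 47–30
C vs D: 47–30
C vs E: 60–17
C vs F: 41–36
C beats every other candidate.

C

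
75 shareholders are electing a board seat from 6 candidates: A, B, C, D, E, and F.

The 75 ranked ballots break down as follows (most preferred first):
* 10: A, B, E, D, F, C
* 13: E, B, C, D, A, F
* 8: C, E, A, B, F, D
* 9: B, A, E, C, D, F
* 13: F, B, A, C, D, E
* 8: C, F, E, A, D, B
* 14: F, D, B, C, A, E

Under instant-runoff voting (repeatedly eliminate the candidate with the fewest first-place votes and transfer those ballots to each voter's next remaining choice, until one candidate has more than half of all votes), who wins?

C

Round 1: A 10, B 9, C 16, D 0, E 13, F 27. D eliminated.
Round 2: A 10, B 9, C 16, E 13, F 27. B eliminated.
Round 3: A 19, C 16, E 13, F 27. E eliminated.
Round 4: A 19, C 29, F 27. A eliminated.
Round 5: C 38, F 37. C has a majority (≥38).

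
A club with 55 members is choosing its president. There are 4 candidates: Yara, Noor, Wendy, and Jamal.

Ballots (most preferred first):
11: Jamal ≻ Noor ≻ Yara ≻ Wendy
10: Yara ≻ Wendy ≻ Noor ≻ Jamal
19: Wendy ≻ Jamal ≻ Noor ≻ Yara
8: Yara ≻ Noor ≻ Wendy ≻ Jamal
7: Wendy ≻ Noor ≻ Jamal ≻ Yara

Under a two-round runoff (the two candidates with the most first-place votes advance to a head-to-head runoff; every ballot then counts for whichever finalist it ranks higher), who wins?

Yara

Round 1 first-place votes: Yara 18, Noor 0, Wendy 26, Jamal 11. Wendy and Yara advance.
Runoff: Wendy is ranked above Yara on 26 ballots, Yara above Wendy on 29.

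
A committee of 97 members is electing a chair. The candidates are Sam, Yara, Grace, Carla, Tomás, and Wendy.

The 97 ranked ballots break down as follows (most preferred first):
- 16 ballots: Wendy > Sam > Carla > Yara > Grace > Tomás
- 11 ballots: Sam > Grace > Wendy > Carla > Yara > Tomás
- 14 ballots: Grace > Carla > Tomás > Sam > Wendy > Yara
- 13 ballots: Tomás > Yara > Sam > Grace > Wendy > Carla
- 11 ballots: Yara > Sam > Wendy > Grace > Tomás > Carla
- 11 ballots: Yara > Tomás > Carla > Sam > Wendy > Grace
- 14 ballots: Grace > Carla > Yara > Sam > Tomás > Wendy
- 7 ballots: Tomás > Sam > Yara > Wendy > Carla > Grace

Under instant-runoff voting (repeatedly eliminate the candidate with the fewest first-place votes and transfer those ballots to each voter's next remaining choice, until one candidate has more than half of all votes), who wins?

Yara

Round 1: Sam 11, Yara 22, Grace 28, Carla 0, Tomás 20, Wendy 16. Carla eliminated.
Round 2: Sam 11, Yara 22, Grace 28, Tomás 20, Wendy 16. Sam eliminated.
Round 3: Yara 22, Grace 39, Tomás 20, Wendy 16. Wendy eliminated.
Round 4: Yara 38, Grace 39, Tomás 20. Tomás eliminated.
Round 5: Yara 58, Grace 39. Yara has a majority (≥49).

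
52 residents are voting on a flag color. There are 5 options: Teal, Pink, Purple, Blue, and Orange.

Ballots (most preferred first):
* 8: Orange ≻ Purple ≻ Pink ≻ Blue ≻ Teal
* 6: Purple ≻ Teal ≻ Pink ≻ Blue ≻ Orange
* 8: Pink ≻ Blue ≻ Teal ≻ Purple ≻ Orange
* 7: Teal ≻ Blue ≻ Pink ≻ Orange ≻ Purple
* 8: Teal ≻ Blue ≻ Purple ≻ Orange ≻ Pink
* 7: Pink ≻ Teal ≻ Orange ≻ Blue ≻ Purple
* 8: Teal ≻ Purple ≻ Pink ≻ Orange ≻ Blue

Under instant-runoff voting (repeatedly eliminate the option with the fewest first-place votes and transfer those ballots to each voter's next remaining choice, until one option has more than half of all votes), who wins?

Teal

Round 1: Teal 23, Pink 15, Purple 6, Blue 0, Orange 8. Blue eliminated.
Round 2: Teal 23, Pink 15, Purple 6, Orange 8. Purple eliminated.
Round 3: Teal 29, Pink 15, Orange 8. Teal has a majority (≥27).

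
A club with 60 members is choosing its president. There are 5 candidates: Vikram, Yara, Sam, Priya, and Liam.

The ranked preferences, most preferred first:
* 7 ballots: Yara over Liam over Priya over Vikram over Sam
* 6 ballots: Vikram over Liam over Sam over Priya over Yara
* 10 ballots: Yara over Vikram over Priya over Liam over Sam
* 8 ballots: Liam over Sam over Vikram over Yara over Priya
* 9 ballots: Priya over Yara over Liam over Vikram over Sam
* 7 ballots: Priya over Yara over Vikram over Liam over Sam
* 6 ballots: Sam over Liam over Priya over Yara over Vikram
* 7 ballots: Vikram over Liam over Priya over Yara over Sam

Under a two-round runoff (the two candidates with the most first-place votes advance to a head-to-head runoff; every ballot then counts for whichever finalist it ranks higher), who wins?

Round 1 first-place votes: Vikram 13, Yara 17, Sam 6, Priya 16, Liam 8. Yara and Priya advance.
Runoff: Yara is ranked above Priya on 25 ballots, Priya above Yara on 35.

Priya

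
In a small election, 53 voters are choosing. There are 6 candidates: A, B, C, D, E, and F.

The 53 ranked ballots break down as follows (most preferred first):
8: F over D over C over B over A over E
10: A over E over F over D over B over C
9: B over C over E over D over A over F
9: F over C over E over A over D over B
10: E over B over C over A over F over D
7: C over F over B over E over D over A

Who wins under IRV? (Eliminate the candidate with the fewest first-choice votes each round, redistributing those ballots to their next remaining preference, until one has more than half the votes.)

E

Round 1: A 10, B 9, C 7, D 0, E 10, F 17. D eliminated.
Round 2: A 10, B 9, C 7, E 10, F 17. C eliminated.
Round 3: A 10, B 9, E 10, F 24. B eliminated.
Round 4: A 10, E 19, F 24. A eliminated.
Round 5: E 29, F 24. E has a majority (≥27).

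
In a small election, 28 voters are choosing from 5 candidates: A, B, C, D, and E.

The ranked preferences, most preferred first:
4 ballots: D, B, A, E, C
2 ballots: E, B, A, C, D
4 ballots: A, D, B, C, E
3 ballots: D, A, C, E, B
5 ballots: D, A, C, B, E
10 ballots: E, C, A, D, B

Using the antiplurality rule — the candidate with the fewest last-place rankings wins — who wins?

Last-place votes: A 0, B 13, C 4, D 2, E 9.

A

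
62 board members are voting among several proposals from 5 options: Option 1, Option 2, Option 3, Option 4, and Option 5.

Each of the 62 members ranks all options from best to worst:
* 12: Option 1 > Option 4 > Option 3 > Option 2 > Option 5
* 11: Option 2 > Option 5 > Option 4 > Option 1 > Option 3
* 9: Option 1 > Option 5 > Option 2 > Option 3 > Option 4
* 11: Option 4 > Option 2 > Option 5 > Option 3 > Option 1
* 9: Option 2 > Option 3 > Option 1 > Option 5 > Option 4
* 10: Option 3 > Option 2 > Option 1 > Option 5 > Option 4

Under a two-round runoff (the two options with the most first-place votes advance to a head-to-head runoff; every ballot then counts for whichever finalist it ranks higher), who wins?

Round 1 first-place votes: Option 1 21, Option 2 20, Option 3 10, Option 4 11, Option 5 0. Option 1 and Option 2 advance.
Runoff: Option 1 is ranked above Option 2 on 21 ballots, Option 2 above Option 1 on 41.

Option 2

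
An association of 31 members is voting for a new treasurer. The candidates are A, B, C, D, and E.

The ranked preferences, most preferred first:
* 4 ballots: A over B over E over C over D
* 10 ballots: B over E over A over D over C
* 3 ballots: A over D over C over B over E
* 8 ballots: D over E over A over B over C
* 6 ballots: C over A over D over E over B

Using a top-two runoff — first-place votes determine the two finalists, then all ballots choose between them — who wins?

Round 1 first-place votes: A 7, B 10, C 6, D 8, E 0. B and D advance.
Runoff: B is ranked above D on 14 ballots, D above B on 17.

D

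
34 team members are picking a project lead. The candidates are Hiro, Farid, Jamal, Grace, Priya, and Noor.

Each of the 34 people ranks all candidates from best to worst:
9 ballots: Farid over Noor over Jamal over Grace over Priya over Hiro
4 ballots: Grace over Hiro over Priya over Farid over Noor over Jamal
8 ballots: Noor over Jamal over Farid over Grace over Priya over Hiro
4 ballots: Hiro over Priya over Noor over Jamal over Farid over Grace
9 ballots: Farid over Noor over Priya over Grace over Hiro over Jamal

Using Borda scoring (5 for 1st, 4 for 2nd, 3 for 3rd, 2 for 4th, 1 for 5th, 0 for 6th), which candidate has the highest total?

Hiro: 9×0 + 4×4 + 8×0 + 4×5 + 9×1 = 45
Farid: 9×5 + 4×2 + 8×3 + 4×1 + 9×5 = 126
Jamal: 9×3 + 4×0 + 8×4 + 4×2 + 9×0 = 67
Grace: 9×2 + 4×5 + 8×2 + 4×0 + 9×2 = 72
Priya: 9×1 + 4×3 + 8×1 + 4×4 + 9×3 = 72
Noor: 9×4 + 4×1 + 8×5 + 4×3 + 9×4 = 128

Noor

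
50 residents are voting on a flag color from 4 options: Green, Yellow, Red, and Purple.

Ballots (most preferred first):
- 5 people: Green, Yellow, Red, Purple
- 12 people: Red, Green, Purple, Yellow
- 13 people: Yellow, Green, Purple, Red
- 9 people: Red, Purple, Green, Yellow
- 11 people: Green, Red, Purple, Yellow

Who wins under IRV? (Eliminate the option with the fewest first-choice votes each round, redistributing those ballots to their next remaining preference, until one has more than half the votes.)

Green

Round 1: Green 16, Yellow 13, Red 21, Purple 0. Purple eliminated.
Round 2: Green 16, Yellow 13, Red 21. Yellow eliminated.
Round 3: Green 29, Red 21. Green has a majority (≥26).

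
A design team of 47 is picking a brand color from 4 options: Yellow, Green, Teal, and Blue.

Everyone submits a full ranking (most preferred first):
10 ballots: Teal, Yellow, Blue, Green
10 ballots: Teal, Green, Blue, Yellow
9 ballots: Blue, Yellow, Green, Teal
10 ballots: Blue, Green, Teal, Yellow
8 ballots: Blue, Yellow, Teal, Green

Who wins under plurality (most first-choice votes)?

Blue

First-place votes: Yellow 0, Green 0, Teal 20, Blue 27.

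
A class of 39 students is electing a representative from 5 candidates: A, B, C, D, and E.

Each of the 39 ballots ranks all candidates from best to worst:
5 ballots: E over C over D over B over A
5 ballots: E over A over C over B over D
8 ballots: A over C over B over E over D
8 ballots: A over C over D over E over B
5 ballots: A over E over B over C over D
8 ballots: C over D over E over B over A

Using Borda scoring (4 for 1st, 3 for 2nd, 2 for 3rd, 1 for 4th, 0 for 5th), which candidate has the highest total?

A: 5×0 + 5×3 + 8×4 + 8×4 + 5×4 + 8×0 = 99
B: 5×1 + 5×1 + 8×2 + 8×0 + 5×2 + 8×1 = 44
C: 5×3 + 5×2 + 8×3 + 8×3 + 5×1 + 8×4 = 110
D: 5×2 + 5×0 + 8×0 + 8×2 + 5×0 + 8×3 = 50
E: 5×4 + 5×4 + 8×1 + 8×1 + 5×3 + 8×2 = 87

C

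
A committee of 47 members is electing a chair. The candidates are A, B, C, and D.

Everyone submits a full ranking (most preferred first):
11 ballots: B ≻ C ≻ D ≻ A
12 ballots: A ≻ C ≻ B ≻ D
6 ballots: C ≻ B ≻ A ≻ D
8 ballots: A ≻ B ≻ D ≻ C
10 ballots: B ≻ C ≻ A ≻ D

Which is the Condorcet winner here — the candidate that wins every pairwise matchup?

B

B vs A: 27–20
B vs C: 29–18
B vs D: 47–0
B beats every other candidate.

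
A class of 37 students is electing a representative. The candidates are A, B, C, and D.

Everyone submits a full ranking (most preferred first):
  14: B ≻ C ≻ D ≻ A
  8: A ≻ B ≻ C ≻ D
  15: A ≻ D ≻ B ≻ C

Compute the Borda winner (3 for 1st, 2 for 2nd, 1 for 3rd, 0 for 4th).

A: 14×0 + 8×3 + 15×3 = 69
B: 14×3 + 8×2 + 15×1 = 73
C: 14×2 + 8×1 + 15×0 = 36
D: 14×1 + 8×0 + 15×2 = 44

B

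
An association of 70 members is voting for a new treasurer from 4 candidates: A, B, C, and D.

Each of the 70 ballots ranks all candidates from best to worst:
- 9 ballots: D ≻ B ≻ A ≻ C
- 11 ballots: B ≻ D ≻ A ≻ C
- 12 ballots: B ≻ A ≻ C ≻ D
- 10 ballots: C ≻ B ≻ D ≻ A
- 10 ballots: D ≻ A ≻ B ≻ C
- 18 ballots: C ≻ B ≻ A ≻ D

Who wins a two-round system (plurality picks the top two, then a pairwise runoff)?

Round 1 first-place votes: A 0, B 23, C 28, D 19. C and B advance.
Runoff: C is ranked above B on 28 ballots, B above C on 42.

B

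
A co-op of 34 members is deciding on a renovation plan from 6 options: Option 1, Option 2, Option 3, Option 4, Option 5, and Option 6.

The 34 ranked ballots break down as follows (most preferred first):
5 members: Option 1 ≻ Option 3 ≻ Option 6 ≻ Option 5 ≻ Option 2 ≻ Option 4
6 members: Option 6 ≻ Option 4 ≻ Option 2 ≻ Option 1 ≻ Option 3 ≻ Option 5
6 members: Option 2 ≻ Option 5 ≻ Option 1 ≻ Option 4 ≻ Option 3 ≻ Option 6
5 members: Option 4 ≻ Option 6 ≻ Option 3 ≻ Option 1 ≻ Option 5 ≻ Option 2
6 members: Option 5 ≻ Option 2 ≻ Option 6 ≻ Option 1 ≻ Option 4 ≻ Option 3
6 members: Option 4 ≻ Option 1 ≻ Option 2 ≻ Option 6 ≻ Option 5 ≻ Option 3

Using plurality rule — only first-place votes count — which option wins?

First-place votes: Option 1 5, Option 2 6, Option 3 0, Option 4 11, Option 5 6, Option 6 6.

Option 4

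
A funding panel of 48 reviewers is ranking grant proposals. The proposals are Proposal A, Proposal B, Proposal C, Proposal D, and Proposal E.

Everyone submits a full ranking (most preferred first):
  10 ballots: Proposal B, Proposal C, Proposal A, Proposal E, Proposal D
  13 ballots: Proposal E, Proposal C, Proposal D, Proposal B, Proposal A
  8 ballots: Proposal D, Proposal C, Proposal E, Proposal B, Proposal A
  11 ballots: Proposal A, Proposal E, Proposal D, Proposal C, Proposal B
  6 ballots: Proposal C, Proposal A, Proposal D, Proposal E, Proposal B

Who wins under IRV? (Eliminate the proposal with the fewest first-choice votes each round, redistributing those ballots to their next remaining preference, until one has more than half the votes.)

Round 1: Proposal A 11, Proposal B 10, Proposal C 6, Proposal D 8, Proposal E 13. Proposal C eliminated.
Round 2: Proposal A 17, Proposal B 10, Proposal D 8, Proposal E 13. Proposal D eliminated.
Round 3: Proposal A 17, Proposal B 10, Proposal E 21. Proposal B eliminated.
Round 4: Proposal A 27, Proposal E 21. Proposal A has a majority (≥25).

Proposal A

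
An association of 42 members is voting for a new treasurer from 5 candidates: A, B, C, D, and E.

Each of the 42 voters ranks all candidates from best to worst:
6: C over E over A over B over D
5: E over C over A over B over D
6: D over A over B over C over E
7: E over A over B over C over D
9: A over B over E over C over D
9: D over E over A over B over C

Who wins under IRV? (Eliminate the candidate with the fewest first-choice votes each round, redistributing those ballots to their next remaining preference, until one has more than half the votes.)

Round 1: A 9, B 0, C 6, D 15, E 12. B eliminated.
Round 2: A 9, C 6, D 15, E 12. C eliminated.
Round 3: A 9, D 15, E 18. A eliminated.
Round 4: D 15, E 27. E has a majority (≥22).

E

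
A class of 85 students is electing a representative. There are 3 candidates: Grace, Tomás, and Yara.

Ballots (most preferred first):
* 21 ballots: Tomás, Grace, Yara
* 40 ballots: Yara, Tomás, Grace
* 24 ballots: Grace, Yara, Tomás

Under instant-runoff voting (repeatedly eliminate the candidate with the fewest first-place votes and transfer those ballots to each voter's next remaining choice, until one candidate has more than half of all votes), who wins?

Round 1: Grace 24, Tomás 21, Yara 40. Tomás eliminated.
Round 2: Grace 45, Yara 40. Grace has a majority (≥43).

Grace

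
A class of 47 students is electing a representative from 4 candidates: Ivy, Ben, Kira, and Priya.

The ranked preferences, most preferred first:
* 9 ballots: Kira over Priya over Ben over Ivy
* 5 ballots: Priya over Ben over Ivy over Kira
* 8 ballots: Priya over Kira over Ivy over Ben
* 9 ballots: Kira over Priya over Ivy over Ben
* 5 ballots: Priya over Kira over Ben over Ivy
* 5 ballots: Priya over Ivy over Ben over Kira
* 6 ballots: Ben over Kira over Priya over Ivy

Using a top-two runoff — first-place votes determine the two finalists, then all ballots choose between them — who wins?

Kira

Round 1 first-place votes: Ivy 0, Ben 6, Kira 18, Priya 23. Priya and Kira advance.
Runoff: Priya is ranked above Kira on 23 ballots, Kira above Priya on 24.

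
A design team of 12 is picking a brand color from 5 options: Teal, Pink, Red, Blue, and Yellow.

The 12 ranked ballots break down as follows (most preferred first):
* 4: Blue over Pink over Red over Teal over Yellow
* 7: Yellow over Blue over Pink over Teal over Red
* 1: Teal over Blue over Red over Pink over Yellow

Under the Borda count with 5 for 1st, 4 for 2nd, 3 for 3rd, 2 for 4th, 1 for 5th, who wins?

Teal: 4×2 + 7×2 + 1×5 = 27
Pink: 4×4 + 7×3 + 1×2 = 39
Red: 4×3 + 7×1 + 1×3 = 22
Blue: 4×5 + 7×4 + 1×4 = 52
Yellow: 4×1 + 7×5 + 1×1 = 40

Blue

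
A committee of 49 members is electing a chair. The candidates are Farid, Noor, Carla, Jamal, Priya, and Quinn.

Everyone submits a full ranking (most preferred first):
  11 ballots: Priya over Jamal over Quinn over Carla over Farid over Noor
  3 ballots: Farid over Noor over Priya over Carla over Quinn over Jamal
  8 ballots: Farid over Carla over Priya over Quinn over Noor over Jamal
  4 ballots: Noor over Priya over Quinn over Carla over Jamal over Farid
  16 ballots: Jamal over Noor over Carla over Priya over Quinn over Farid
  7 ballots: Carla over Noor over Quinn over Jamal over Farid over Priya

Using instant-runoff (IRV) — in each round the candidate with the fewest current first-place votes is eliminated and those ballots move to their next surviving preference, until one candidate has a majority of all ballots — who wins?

Round 1: Farid 11, Noor 4, Carla 7, Jamal 16, Priya 11, Quinn 0. Quinn eliminated.
Round 2: Farid 11, Noor 4, Carla 7, Jamal 16, Priya 11. Noor eliminated.
Round 3: Farid 11, Carla 7, Jamal 16, Priya 15. Carla eliminated.
Round 4: Farid 11, Jamal 23, Priya 15. Farid eliminated.
Round 5: Jamal 23, Priya 26. Priya has a majority (≥25).

Priya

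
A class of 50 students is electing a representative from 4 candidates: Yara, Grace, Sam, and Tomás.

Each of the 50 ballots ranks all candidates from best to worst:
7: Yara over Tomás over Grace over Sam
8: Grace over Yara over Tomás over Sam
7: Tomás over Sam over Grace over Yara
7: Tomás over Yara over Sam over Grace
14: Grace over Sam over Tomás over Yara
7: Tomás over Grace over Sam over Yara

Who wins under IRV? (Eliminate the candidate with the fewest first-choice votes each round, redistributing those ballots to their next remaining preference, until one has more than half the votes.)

Tomás

Round 1: Yara 7, Grace 22, Sam 0, Tomás 21. Sam eliminated.
Round 2: Yara 7, Grace 22, Tomás 21. Yara eliminated.
Round 3: Grace 22, Tomás 28. Tomás has a majority (≥26).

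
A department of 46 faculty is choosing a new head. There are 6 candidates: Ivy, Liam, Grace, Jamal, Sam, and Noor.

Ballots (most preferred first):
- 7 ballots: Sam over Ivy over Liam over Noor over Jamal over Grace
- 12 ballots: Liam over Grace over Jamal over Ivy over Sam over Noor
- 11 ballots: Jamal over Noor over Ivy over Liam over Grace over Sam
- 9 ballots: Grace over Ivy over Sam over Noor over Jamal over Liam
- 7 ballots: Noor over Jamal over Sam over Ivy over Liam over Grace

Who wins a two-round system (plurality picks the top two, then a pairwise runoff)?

Round 1 first-place votes: Ivy 0, Liam 12, Grace 9, Jamal 11, Sam 7, Noor 7. Liam and Jamal advance.
Runoff: Liam is ranked above Jamal on 19 ballots, Jamal above Liam on 27.

Jamal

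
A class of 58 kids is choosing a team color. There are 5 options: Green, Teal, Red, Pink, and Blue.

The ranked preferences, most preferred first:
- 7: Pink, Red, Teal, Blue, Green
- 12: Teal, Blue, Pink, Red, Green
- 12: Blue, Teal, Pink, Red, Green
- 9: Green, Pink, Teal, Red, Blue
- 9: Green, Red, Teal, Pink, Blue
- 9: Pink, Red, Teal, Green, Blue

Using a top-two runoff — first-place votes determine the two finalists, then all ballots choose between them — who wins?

Pink

Round 1 first-place votes: Green 18, Teal 12, Red 0, Pink 16, Blue 12. Green and Pink advance.
Runoff: Green is ranked above Pink on 18 ballots, Pink above Green on 40.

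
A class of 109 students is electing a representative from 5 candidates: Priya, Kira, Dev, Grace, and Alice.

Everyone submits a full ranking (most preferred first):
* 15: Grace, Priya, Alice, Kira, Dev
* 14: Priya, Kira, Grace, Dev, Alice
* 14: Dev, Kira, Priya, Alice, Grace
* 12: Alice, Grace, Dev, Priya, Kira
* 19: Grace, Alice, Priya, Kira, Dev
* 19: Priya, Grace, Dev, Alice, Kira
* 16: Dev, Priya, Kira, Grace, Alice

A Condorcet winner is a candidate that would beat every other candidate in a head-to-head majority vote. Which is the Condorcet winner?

Priya

Priya vs Kira: 95–14
Priya vs Dev: 67–42
Priya vs Grace: 63–46
Priya vs Alice: 78–31
Priya beats every other candidate.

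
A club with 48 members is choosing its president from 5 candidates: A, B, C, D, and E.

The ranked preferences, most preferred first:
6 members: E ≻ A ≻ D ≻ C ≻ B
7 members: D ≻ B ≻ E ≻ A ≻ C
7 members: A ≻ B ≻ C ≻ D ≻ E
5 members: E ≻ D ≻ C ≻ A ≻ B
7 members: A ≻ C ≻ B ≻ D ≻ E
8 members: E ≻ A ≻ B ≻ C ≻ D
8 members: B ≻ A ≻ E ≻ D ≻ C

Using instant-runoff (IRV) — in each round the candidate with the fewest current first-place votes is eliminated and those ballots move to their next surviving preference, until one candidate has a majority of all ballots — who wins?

B

Round 1: A 14, B 8, C 0, D 7, E 19. C eliminated.
Round 2: A 14, B 8, D 7, E 19. D eliminated.
Round 3: A 14, B 15, E 19. A eliminated.
Round 4: B 29, E 19. B has a majority (≥25).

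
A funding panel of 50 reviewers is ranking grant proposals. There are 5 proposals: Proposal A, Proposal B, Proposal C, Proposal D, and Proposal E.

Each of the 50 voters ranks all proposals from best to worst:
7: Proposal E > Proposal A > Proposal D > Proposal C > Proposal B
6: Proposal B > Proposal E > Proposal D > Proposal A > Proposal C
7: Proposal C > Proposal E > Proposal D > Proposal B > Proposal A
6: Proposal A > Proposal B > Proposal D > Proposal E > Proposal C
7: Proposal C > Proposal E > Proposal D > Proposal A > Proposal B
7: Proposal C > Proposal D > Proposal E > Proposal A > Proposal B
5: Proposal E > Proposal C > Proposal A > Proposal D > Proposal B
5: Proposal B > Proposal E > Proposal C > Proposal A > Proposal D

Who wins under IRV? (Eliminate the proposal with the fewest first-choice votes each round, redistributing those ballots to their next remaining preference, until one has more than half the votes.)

Proposal C

Round 1: Proposal A 6, Proposal B 11, Proposal C 21, Proposal D 0, Proposal E 12. Proposal D eliminated.
Round 2: Proposal A 6, Proposal B 11, Proposal C 21, Proposal E 12. Proposal A eliminated.
Round 3: Proposal B 17, Proposal C 21, Proposal E 12. Proposal E eliminated.
Round 4: Proposal B 17, Proposal C 33. Proposal C has a majority (≥26).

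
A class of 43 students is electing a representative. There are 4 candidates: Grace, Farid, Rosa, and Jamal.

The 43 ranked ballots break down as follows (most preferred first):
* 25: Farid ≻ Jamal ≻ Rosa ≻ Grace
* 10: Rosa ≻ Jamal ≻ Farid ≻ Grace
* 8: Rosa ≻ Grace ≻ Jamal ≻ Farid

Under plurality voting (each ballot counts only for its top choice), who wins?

First-place votes: Grace 0, Farid 25, Rosa 18, Jamal 0.

Farid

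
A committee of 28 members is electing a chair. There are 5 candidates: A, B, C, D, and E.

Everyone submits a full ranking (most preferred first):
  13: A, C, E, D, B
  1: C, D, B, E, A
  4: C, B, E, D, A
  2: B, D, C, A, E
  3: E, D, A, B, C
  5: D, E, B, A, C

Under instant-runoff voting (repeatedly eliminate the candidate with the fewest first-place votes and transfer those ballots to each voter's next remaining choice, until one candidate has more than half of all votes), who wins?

D

Round 1: A 13, B 2, C 5, D 5, E 3. B eliminated.
Round 2: A 13, C 5, D 7, E 3. E eliminated.
Round 3: A 13, C 5, D 10. C eliminated.
Round 4: A 13, D 15. D has a majority (≥15).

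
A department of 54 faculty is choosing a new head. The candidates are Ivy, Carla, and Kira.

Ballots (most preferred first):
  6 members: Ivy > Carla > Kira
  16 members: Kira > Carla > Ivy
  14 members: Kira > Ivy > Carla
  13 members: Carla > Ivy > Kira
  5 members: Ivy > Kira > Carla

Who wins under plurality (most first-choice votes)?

First-place votes: Ivy 11, Carla 13, Kira 30.

Kira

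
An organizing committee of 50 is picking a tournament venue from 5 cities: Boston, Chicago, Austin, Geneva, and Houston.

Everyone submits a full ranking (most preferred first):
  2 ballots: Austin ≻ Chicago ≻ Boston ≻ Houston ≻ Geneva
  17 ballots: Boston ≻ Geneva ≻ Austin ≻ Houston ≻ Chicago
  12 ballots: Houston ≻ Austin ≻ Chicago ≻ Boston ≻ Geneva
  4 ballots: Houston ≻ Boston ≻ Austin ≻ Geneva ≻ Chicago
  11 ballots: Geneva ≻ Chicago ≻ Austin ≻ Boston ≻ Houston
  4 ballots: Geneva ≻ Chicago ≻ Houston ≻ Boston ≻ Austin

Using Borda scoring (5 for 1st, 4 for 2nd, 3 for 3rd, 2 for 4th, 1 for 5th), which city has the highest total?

Geneva

Boston: 2×3 + 17×5 + 12×2 + 4×4 + 11×2 + 4×2 = 161
Chicago: 2×4 + 17×1 + 12×3 + 4×1 + 11×4 + 4×4 = 125
Austin: 2×5 + 17×3 + 12×4 + 4×3 + 11×3 + 4×1 = 158
Geneva: 2×1 + 17×4 + 12×1 + 4×2 + 11×5 + 4×5 = 165
Houston: 2×2 + 17×2 + 12×5 + 4×5 + 11×1 + 4×3 = 141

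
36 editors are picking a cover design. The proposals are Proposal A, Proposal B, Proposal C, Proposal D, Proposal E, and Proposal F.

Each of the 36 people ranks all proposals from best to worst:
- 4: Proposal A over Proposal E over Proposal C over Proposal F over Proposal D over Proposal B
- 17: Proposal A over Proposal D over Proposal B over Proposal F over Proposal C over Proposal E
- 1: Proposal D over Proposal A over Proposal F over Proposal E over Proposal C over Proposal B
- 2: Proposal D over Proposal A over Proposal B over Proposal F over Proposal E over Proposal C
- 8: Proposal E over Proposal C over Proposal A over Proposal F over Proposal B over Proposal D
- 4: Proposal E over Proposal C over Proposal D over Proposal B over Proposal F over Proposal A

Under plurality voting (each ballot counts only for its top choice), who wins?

Proposal A

First-place votes: Proposal A 21, Proposal B 0, Proposal C 0, Proposal D 3, Proposal E 12, Proposal F 0.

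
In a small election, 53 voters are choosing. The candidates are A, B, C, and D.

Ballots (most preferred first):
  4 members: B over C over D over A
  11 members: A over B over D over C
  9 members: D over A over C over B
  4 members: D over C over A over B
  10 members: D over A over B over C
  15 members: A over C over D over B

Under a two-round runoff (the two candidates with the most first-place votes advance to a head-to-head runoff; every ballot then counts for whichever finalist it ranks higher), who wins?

Round 1 first-place votes: A 26, B 4, C 0, D 23. A and D advance.
Runoff: A is ranked above D on 26 ballots, D above A on 27.

D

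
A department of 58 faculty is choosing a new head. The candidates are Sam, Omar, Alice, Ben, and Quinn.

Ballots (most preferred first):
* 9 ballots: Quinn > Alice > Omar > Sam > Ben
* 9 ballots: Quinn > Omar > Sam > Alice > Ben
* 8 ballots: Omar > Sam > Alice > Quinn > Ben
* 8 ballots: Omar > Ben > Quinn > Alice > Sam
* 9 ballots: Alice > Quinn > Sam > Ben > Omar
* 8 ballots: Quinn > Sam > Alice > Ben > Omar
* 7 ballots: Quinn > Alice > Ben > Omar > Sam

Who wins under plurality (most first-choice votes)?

Quinn

First-place votes: Sam 0, Omar 16, Alice 9, Ben 0, Quinn 33.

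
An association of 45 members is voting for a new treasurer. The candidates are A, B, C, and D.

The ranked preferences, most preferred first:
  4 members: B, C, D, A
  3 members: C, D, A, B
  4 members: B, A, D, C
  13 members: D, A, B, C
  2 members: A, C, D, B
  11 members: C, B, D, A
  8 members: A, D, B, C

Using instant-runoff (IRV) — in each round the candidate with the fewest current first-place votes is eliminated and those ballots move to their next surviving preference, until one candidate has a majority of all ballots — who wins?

Round 1: A 10, B 8, C 14, D 13. B eliminated.
Round 2: A 14, C 18, D 13. D eliminated.
Round 3: A 27, C 18. A has a majority (≥23).

A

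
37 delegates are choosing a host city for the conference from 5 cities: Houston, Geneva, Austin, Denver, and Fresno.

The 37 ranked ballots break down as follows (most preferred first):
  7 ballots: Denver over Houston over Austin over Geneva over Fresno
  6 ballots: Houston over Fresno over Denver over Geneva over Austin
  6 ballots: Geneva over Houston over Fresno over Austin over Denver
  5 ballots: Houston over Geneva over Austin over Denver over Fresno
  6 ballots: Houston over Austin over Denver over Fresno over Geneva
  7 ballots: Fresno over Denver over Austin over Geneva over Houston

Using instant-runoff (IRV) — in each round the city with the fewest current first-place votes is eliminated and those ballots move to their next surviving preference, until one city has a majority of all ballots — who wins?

Houston

Round 1: Houston 17, Geneva 6, Austin 0, Denver 7, Fresno 7. Austin eliminated.
Round 2: Houston 17, Geneva 6, Denver 7, Fresno 7. Geneva eliminated.
Round 3: Houston 23, Denver 7, Fresno 7. Houston has a majority (≥19).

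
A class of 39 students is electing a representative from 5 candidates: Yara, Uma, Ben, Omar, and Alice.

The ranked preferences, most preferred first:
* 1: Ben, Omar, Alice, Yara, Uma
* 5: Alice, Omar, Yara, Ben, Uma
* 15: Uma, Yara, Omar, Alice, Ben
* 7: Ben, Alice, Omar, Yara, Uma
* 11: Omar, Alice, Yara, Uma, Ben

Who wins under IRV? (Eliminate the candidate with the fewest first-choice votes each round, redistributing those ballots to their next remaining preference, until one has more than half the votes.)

Omar

Round 1: Yara 0, Uma 15, Ben 8, Omar 11, Alice 5. Yara eliminated.
Round 2: Uma 15, Ben 8, Omar 11, Alice 5. Alice eliminated.
Round 3: Uma 15, Ben 8, Omar 16. Ben eliminated.
Round 4: Uma 15, Omar 24. Omar has a majority (≥20).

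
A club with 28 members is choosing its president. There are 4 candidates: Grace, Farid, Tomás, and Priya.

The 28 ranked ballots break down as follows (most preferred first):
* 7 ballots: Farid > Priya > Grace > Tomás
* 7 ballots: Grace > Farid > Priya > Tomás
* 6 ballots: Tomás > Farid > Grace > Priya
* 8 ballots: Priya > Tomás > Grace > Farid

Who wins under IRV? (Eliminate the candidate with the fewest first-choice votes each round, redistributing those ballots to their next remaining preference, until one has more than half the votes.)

Round 1: Grace 7, Farid 7, Tomás 6, Priya 8. Tomás eliminated.
Round 2: Grace 7, Farid 13, Priya 8. Grace eliminated.
Round 3: Farid 20, Priya 8. Farid has a majority (≥15).

Farid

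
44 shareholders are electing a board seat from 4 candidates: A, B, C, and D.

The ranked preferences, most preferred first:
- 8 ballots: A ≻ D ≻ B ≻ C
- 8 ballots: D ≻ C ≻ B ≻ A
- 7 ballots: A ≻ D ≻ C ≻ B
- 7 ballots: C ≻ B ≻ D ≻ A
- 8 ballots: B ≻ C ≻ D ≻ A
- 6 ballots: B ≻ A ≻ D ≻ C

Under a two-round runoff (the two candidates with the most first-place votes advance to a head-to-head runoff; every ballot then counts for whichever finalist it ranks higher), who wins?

B

Round 1 first-place votes: A 15, B 14, C 7, D 8. A and B advance.
Runoff: A is ranked above B on 15 ballots, B above A on 29.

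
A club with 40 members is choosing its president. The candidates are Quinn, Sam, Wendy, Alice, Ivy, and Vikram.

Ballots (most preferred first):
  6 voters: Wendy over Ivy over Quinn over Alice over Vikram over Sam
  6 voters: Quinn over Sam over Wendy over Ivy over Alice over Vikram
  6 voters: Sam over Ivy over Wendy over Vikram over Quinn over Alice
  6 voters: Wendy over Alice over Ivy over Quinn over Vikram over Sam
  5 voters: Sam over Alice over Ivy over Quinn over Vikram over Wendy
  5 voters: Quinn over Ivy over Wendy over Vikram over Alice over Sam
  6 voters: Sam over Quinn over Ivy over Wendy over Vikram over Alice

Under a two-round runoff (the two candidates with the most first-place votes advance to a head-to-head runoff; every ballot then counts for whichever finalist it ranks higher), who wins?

Sam

Round 1 first-place votes: Quinn 11, Sam 17, Wendy 12, Alice 0, Ivy 0, Vikram 0. Sam and Wendy advance.
Runoff: Sam is ranked above Wendy on 23 ballots, Wendy above Sam on 17.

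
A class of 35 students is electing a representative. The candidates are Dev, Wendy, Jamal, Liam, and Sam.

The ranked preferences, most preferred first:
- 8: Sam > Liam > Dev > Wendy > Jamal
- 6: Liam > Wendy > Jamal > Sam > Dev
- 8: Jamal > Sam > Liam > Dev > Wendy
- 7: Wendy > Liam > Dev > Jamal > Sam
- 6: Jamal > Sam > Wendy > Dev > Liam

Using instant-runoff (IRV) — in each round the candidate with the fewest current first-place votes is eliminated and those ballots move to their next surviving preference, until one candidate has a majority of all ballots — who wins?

Wendy

Round 1: Dev 0, Wendy 7, Jamal 14, Liam 6, Sam 8. Dev eliminated.
Round 2: Wendy 7, Jamal 14, Liam 6, Sam 8. Liam eliminated.
Round 3: Wendy 13, Jamal 14, Sam 8. Sam eliminated.
Round 4: Wendy 21, Jamal 14. Wendy has a majority (≥18).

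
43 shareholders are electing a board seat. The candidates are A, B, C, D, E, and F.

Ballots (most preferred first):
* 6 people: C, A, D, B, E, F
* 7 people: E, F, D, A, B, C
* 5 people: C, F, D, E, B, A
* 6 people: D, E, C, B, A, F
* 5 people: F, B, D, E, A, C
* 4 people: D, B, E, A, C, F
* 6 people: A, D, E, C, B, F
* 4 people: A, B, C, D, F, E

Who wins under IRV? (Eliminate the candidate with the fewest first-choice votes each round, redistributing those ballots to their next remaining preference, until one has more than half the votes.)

D

Round 1: A 10, B 0, C 11, D 10, E 7, F 5. B eliminated.
Round 2: A 10, C 11, D 10, E 7, F 5. F eliminated.
Round 3: A 10, C 11, D 15, E 7. E eliminated.
Round 4: A 10, C 11, D 22. D has a majority (≥22).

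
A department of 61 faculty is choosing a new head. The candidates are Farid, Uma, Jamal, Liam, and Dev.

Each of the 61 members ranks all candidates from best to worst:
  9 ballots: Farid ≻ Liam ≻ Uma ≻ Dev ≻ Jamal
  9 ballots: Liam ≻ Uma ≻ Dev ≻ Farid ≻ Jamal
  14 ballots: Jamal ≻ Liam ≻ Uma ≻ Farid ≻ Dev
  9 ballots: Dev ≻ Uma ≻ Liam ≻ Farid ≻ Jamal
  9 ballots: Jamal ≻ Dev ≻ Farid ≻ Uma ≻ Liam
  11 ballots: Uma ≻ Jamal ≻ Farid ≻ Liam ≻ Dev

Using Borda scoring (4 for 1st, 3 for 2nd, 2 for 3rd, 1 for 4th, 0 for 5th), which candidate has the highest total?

Uma

Farid: 9×4 + 9×1 + 14×1 + 9×1 + 9×2 + 11×2 = 108
Uma: 9×2 + 9×3 + 14×2 + 9×3 + 9×1 + 11×4 = 153
Jamal: 9×0 + 9×0 + 14×4 + 9×0 + 9×4 + 11×3 = 125
Liam: 9×3 + 9×4 + 14×3 + 9×2 + 9×0 + 11×1 = 134
Dev: 9×1 + 9×2 + 14×0 + 9×4 + 9×3 + 11×0 = 90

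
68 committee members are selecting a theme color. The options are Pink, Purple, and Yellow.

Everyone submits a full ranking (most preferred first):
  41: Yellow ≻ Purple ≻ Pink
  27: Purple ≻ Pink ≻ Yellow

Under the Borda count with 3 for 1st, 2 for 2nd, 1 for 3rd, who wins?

Pink: 41×1 + 27×2 = 95
Purple: 41×2 + 27×3 = 163
Yellow: 41×3 + 27×1 = 150

Purple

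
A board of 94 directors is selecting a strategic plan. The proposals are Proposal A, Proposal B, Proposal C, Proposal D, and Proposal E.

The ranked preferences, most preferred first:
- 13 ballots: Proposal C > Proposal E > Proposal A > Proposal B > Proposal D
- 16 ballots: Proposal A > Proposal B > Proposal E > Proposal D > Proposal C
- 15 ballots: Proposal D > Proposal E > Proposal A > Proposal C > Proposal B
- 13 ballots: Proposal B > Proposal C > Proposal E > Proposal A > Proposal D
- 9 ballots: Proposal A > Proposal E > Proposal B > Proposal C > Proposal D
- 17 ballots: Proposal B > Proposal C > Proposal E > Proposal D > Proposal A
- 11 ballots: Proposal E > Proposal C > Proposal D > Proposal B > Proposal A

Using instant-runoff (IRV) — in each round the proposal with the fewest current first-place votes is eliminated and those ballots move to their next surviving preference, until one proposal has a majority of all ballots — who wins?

Round 1: Proposal A 25, Proposal B 30, Proposal C 13, Proposal D 15, Proposal E 11. Proposal E eliminated.
Round 2: Proposal A 25, Proposal B 30, Proposal C 24, Proposal D 15. Proposal D eliminated.
Round 3: Proposal A 40, Proposal B 30, Proposal C 24. Proposal C eliminated.
Round 4: Proposal A 53, Proposal B 41. Proposal A has a majority (≥48).

Proposal A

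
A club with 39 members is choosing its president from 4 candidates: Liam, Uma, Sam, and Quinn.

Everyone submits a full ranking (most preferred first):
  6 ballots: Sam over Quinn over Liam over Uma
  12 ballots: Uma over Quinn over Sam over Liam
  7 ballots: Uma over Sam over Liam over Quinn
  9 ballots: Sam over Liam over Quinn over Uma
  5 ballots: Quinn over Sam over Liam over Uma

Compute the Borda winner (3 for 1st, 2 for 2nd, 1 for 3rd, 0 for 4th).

Liam: 6×1 + 12×0 + 7×1 + 9×2 + 5×1 = 36
Uma: 6×0 + 12×3 + 7×3 + 9×0 + 5×0 = 57
Sam: 6×3 + 12×1 + 7×2 + 9×3 + 5×2 = 81
Quinn: 6×2 + 12×2 + 7×0 + 9×1 + 5×3 = 60

Sam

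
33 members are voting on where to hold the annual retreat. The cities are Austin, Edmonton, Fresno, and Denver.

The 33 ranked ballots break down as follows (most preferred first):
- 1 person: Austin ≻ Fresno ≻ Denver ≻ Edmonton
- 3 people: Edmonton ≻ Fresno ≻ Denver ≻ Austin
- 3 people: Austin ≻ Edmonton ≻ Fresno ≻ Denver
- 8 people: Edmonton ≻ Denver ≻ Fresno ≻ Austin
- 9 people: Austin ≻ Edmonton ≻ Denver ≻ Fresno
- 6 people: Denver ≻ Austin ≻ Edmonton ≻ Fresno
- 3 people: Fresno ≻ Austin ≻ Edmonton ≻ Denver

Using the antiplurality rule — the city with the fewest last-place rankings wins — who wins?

Edmonton

Last-place votes: Austin 11, Edmonton 1, Fresno 15, Denver 6.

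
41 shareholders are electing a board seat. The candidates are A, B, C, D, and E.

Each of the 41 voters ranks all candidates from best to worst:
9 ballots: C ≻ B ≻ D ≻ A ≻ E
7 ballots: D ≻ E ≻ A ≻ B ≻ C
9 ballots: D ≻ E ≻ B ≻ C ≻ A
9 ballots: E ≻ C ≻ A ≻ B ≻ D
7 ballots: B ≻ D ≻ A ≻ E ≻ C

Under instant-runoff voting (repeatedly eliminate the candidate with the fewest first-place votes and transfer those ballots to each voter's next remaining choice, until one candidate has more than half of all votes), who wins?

Round 1: A 0, B 7, C 9, D 16, E 9. A eliminated.
Round 2: B 7, C 9, D 16, E 9. B eliminated.
Round 3: C 9, D 23, E 9. D has a majority (≥21).

D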